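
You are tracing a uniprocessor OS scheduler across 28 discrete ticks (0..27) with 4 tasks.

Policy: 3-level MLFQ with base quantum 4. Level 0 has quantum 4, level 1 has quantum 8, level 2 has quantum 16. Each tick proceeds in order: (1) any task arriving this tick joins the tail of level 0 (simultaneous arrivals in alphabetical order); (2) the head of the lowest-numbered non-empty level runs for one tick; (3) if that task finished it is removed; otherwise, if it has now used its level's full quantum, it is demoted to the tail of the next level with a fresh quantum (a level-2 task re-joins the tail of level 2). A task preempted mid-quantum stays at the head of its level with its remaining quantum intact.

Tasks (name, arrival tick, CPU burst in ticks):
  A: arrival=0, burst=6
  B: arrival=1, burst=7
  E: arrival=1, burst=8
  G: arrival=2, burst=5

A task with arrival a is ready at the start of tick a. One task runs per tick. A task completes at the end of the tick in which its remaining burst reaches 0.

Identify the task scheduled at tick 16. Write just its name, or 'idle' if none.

running at tick 16 = A

t=0: L0/L1/L2 = A/-/- → run A
t=1: L0/L1/L2 = ABE/-/- → run A
t=2: L0/L1/L2 = ABEG/-/- → run A
t=3: L0/L1/L2 = ABEG/-/- → run A
t=4: L0/L1/L2 = BEG/A/- → run B
t=5: L0/L1/L2 = BEG/A/- → run B
t=6: L0/L1/L2 = BEG/A/- → run B
t=7: L0/L1/L2 = BEG/A/- → run B
t=8: L0/L1/L2 = EG/AB/- → run E
t=9: L0/L1/L2 = EG/AB/- → run E
t=10: L0/L1/L2 = EG/AB/- → run E
t=11: L0/L1/L2 = EG/AB/- → run E
t=12: L0/L1/L2 = G/ABE/- → run G
t=13: L0/L1/L2 = G/ABE/- → run G
t=14: L0/L1/L2 = G/ABE/- → run G
t=15: L0/L1/L2 = G/ABE/- → run G
t=16: L0/L1/L2 = -/ABEG/- → run A
t=17: L0/L1/L2 = -/ABEG/- → run A
t=18: L0/L1/L2 = -/BEG/- → run B
t=19: L0/L1/L2 = -/BEG/- → run B
t=20: L0/L1/L2 = -/BEG/- → run B
t=21: L0/L1/L2 = -/EG/- → run E
t=22: L0/L1/L2 = -/EG/- → run E
t=23: L0/L1/L2 = -/EG/- → run E
t=24: L0/L1/L2 = -/EG/- → run E
t=25: L0/L1/L2 = -/G/- → run G
t=26: (idle)
t=27: (idle)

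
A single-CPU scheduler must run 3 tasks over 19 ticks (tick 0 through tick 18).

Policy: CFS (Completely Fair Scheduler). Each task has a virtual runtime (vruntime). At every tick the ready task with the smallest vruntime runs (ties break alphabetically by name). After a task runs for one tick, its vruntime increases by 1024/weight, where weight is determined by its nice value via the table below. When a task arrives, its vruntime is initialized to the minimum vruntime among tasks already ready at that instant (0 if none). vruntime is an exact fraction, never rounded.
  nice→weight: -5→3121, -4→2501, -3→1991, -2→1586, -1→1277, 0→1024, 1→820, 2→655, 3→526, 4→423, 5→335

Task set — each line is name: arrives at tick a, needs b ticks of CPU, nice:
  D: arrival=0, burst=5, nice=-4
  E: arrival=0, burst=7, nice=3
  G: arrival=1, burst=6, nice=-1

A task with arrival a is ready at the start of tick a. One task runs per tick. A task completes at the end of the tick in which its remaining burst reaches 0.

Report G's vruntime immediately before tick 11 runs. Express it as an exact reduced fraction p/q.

t=0: vr[D=0 E=0] → run D
t=1: vr[D=1024/2501 E=0 G=0] → run E
t=2: vr[D=1024/2501 E=512/263 G=0] → run G
t=3: vr[D=1024/2501 E=512/263 G=1024/1277] → run D
t=4: vr[D=2048/2501 E=512/263 G=1024/1277] → run G
t=5: vr[D=2048/2501 E=512/263 G=2048/1277] → run D
t=6: vr[D=3072/2501 E=512/263 G=2048/1277] → run D
t=7: vr[D=4096/2501 E=512/263 G=2048/1277] → run G
t=8: vr[D=4096/2501 E=512/263 G=3072/1277] → run D
t=9: vr[E=512/263 G=3072/1277] → run E
t=10: vr[E=1024/263 G=3072/1277] → run G
t=11: vr[E=1024/263 G=4096/1277] → run G
t=12: vr[E=1024/263 G=5120/1277] → run E
t=13: vr[E=1536/263 G=5120/1277] → run G
t=14: vr[E=1536/263] → run E
t=15: vr[E=2048/263] → run E
t=16: vr[E=2560/263] → run E
t=17: vr[E=3072/263] → run E
t=18: (idle)

vruntime(G, start of tick 11) = 4096/1277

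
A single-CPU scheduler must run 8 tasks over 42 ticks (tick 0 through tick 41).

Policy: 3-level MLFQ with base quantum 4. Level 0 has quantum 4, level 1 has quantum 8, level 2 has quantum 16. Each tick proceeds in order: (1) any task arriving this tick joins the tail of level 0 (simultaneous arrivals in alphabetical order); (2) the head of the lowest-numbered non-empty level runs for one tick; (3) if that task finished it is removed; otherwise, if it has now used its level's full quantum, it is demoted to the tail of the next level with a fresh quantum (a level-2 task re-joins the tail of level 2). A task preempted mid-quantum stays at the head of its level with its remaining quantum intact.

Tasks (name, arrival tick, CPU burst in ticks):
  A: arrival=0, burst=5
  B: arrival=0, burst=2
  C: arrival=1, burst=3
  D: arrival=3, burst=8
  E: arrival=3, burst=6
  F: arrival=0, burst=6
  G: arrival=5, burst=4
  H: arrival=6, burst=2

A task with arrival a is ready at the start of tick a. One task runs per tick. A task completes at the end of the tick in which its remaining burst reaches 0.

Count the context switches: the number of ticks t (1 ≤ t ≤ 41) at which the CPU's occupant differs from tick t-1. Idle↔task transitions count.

t=0: L0/L1/L2 = ABF/-/- → run A
t=1: L0/L1/L2 = ABFC/-/- → run A
t=2: L0/L1/L2 = ABFC/-/- → run A
t=3: L0/L1/L2 = ABFCDE/-/- → run A
t=4: L0/L1/L2 = BFCDE/A/- → run B
t=5: L0/L1/L2 = BFCDEG/A/- → run B
t=6: L0/L1/L2 = FCDEGH/A/- → run F
t=7: L0/L1/L2 = FCDEGH/A/- → run F
t=8: L0/L1/L2 = FCDEGH/A/- → run F
t=9: L0/L1/L2 = FCDEGH/A/- → run F
t=10: L0/L1/L2 = CDEGH/AF/- → run C
t=11: L0/L1/L2 = CDEGH/AF/- → run C
t=12: L0/L1/L2 = CDEGH/AF/- → run C
t=13: L0/L1/L2 = DEGH/AF/- → run D
t=14: L0/L1/L2 = DEGH/AF/- → run D
t=15: L0/L1/L2 = DEGH/AF/- → run D
t=16: L0/L1/L2 = DEGH/AF/- → run D
t=17: L0/L1/L2 = EGH/AFD/- → run E
t=18: L0/L1/L2 = EGH/AFD/- → run E
t=19: L0/L1/L2 = EGH/AFD/- → run E
t=20: L0/L1/L2 = EGH/AFD/- → run E
t=21: L0/L1/L2 = GH/AFDE/- → run G
t=22: L0/L1/L2 = GH/AFDE/- → run G
t=23: L0/L1/L2 = GH/AFDE/- → run G
t=24: L0/L1/L2 = GH/AFDE/- → run G
t=25: L0/L1/L2 = H/AFDE/- → run H
t=26: L0/L1/L2 = H/AFDE/- → run H
t=27: L0/L1/L2 = -/AFDE/- → run A
t=28: L0/L1/L2 = -/FDE/- → run F
t=29: L0/L1/L2 = -/FDE/- → run F
t=30: L0/L1/L2 = -/DE/- → run D
t=31: L0/L1/L2 = -/DE/- → run D
t=32: L0/L1/L2 = -/DE/- → run D
t=33: L0/L1/L2 = -/DE/- → run D
t=34: L0/L1/L2 = -/E/- → run E
t=35: L0/L1/L2 = -/E/- → run E
t=36: (idle)
t=37: (idle)
t=38: (idle)
t=39: (idle)
t=40: (idle)
t=41: (idle)

context switches = 12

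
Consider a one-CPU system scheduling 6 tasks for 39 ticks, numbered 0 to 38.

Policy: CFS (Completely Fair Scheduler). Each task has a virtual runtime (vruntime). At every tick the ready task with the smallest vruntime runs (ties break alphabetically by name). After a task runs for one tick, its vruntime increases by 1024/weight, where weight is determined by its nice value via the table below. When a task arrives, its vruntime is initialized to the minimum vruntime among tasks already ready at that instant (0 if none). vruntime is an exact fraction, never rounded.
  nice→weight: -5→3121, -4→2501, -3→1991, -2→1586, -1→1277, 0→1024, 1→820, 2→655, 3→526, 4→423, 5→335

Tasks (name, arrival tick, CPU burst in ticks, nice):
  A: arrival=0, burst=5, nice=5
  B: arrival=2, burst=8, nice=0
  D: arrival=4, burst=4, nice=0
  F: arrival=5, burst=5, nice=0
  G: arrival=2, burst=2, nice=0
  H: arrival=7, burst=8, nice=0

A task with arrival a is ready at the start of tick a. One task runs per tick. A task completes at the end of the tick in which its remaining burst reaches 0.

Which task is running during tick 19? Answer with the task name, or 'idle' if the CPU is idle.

running at tick 19 = H

t=0: vr[A=0] → run A
t=1: vr[A=1024/335] → run A
t=2: vr[A=2048/335 B=2048/335 G=2048/335] → run A
t=3: vr[A=3072/335 B=2048/335 G=2048/335] → run B
t=4: vr[A=3072/335 B=2383/335 D=2048/335 G=2048/335] → run D
t=5: vr[A=3072/335 B=2383/335 D=2383/335 F=2048/335 G=2048/335] → run F
t=6: vr[A=3072/335 B=2383/335 D=2383/335 F=2383/335 G=2048/335] → run G
t=7: vr[A=3072/335 B=2383/335 D=2383/335 F=2383/335 G=2383/335 H=2383/335] → run B
t=8: vr[A=3072/335 B=2718/335 D=2383/335 F=2383/335 G=2383/335 H=2383/335] → run D
t=9: vr[A=3072/335 B=2718/335 D=2718/335 F=2383/335 G=2383/335 H=2383/335] → run F
t=10: vr[A=3072/335 B=2718/335 D=2718/335 F=2718/335 G=2383/335 H=2383/335] → run G
t=11: vr[A=3072/335 B=2718/335 D=2718/335 F=2718/335 H=2383/335] → run H
t=12: vr[A=3072/335 B=2718/335 D=2718/335 F=2718/335 H=2718/335] → run B
t=13: vr[A=3072/335 B=3053/335 D=2718/335 F=2718/335 H=2718/335] → run D
t=14: vr[A=3072/335 B=3053/335 D=3053/335 F=2718/335 H=2718/335] → run F
t=15: vr[A=3072/335 B=3053/335 D=3053/335 F=3053/335 H=2718/335] → run H
t=16: vr[A=3072/335 B=3053/335 D=3053/335 F=3053/335 H=3053/335] → run B
t=17: vr[A=3072/335 B=3388/335 D=3053/335 F=3053/335 H=3053/335] → run D
t=18: vr[A=3072/335 B=3388/335 F=3053/335 H=3053/335] → run F
t=19: vr[A=3072/335 B=3388/335 F=3388/335 H=3053/335] → run H
t=20: vr[A=3072/335 B=3388/335 F=3388/335 H=3388/335] → run A
t=21: vr[A=4096/335 B=3388/335 F=3388/335 H=3388/335] → run B
t=22: vr[A=4096/335 B=3723/335 F=3388/335 H=3388/335] → run F
t=23: vr[A=4096/335 B=3723/335 H=3388/335] → run H
t=24: vr[A=4096/335 B=3723/335 H=3723/335] → run B
t=25: vr[A=4096/335 B=4058/335 H=3723/335] → run H
t=26: vr[A=4096/335 B=4058/335 H=4058/335] → run B
t=27: vr[A=4096/335 B=4393/335 H=4058/335] → run H
t=28: vr[A=4096/335 B=4393/335 H=4393/335] → run A
t=29: vr[B=4393/335 H=4393/335] → run B
t=30: vr[H=4393/335] → run H
t=31: vr[H=4728/335] → run H
t=32: (idle)
t=33: (idle)
t=34: (idle)
t=35: (idle)
t=36: (idle)
t=37: (idle)
t=38: (idle)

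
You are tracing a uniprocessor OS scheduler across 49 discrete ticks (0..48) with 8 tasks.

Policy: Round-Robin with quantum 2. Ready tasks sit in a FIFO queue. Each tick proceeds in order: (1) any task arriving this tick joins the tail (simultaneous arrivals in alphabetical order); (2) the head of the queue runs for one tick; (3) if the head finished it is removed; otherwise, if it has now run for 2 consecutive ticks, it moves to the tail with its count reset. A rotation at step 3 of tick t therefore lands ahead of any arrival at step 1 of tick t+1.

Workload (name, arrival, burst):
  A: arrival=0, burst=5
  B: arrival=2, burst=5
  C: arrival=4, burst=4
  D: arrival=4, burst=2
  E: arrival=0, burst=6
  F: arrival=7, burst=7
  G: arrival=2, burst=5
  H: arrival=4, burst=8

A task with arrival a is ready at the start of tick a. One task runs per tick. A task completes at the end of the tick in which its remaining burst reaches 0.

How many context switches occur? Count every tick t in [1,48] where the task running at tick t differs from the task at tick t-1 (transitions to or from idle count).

t=0: queue=[A,E] q_used=0 → run A
t=1: queue=[A,E] q_used=1 → run A
t=2: queue=[E,A,B,G] q_used=0 → run E
t=3: queue=[E,A,B,G] q_used=1 → run E
t=4: queue=[A,B,G,E,C,D,H] q_used=0 → run A
t=5: queue=[A,B,G,E,C,D,H] q_used=1 → run A
t=6: queue=[B,G,E,C,D,H,A] q_used=0 → run B
t=7: queue=[B,G,E,C,D,H,A,F] q_used=1 → run B
t=8: queue=[G,E,C,D,H,A,F,B] q_used=0 → run G
t=9: queue=[G,E,C,D,H,A,F,B] q_used=1 → run G
t=10: queue=[E,C,D,H,A,F,B,G] q_used=0 → run E
t=11: queue=[E,C,D,H,A,F,B,G] q_used=1 → run E
t=12: queue=[C,D,H,A,F,B,G,E] q_used=0 → run C
t=13: queue=[C,D,H,A,F,B,G,E] q_used=1 → run C
t=14: queue=[D,H,A,F,B,G,E,C] q_used=0 → run D
t=15: queue=[D,H,A,F,B,G,E,C] q_used=1 → run D
t=16: queue=[H,A,F,B,G,E,C] q_used=0 → run H
t=17: queue=[H,A,F,B,G,E,C] q_used=1 → run H
t=18: queue=[A,F,B,G,E,C,H] q_used=0 → run A
t=19: queue=[F,B,G,E,C,H] q_used=0 → run F
t=20: queue=[F,B,G,E,C,H] q_used=1 → run F
t=21: queue=[B,G,E,C,H,F] q_used=0 → run B
t=22: queue=[B,G,E,C,H,F] q_used=1 → run B
t=23: queue=[G,E,C,H,F,B] q_used=0 → run G
t=24: queue=[G,E,C,H,F,B] q_used=1 → run G
t=25: queue=[E,C,H,F,B,G] q_used=0 → run E
t=26: queue=[E,C,H,F,B,G] q_used=1 → run E
t=27: queue=[C,H,F,B,G] q_used=0 → run C
t=28: queue=[C,H,F,B,G] q_used=1 → run C
t=29: queue=[H,F,B,G] q_used=0 → run H
t=30: queue=[H,F,B,G] q_used=1 → run H
t=31: queue=[F,B,G,H] q_used=0 → run F
t=32: queue=[F,B,G,H] q_used=1 → run F
t=33: queue=[B,G,H,F] q_used=0 → run B
t=34: queue=[G,H,F] q_used=0 → run G
t=35: queue=[H,F] q_used=0 → run H
t=36: queue=[H,F] q_used=1 → run H
t=37: queue=[F,H] q_used=0 → run F
t=38: queue=[F,H] q_used=1 → run F
t=39: queue=[H,F] q_used=0 → run H
t=40: queue=[H,F] q_used=1 → run H
t=41: queue=[F] q_used=0 → run F
t=42: (idle)
t=43: (idle)
t=44: (idle)
t=45: (idle)
t=46: (idle)
t=47: (idle)
t=48: (idle)

context switches = 23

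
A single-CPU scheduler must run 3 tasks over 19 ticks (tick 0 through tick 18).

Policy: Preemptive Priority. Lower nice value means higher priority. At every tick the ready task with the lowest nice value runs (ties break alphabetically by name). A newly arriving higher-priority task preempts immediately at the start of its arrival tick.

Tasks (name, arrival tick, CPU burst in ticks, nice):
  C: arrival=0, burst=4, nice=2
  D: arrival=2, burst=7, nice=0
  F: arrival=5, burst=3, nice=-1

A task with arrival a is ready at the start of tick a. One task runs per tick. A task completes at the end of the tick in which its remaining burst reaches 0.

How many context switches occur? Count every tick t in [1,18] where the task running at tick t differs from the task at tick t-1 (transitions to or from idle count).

t=0: ready={C} → run C
t=1: ready={C} → run C
t=2: ready={C,D} → run D
t=3: ready={C,D} → run D
t=4: ready={C,D} → run D
t=5: ready={C,D,F} → run F
t=6: ready={C,D,F} → run F
t=7: ready={C,D,F} → run F
t=8: ready={C,D} → run D
t=9: ready={C,D} → run D
t=10: ready={C,D} → run D
t=11: ready={C,D} → run D
t=12: ready={C} → run C
t=13: ready={C} → run C
t=14: (idle)
t=15: (idle)
t=16: (idle)
t=17: (idle)
t=18: (idle)

context switches = 5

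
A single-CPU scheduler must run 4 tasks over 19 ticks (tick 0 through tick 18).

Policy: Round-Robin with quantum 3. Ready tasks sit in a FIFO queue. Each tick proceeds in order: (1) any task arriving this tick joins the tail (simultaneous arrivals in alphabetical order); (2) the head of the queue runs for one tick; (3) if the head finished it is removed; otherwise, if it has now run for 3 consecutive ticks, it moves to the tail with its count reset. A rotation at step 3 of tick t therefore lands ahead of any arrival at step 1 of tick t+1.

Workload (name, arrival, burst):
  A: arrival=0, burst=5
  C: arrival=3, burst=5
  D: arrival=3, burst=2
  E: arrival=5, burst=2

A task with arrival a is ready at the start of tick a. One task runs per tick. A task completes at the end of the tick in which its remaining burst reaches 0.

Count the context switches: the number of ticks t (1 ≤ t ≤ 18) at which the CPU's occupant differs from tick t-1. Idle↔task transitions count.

context switches = 5

t=0: queue=[A] q_used=0 → run A
t=1: queue=[A] q_used=1 → run A
t=2: queue=[A] q_used=2 → run A
t=3: queue=[A,C,D] q_used=0 → run A
t=4: queue=[A,C,D] q_used=1 → run A
t=5: queue=[C,D,E] q_used=0 → run C
t=6: queue=[C,D,E] q_used=1 → run C
t=7: queue=[C,D,E] q_used=2 → run C
t=8: queue=[D,E,C] q_used=0 → run D
t=9: queue=[D,E,C] q_used=1 → run D
t=10: queue=[E,C] q_used=0 → run E
t=11: queue=[E,C] q_used=1 → run E
t=12: queue=[C] q_used=0 → run C
t=13: queue=[C] q_used=1 → run C
t=14: (idle)
t=15: (idle)
t=16: (idle)
t=17: (idle)
t=18: (idle)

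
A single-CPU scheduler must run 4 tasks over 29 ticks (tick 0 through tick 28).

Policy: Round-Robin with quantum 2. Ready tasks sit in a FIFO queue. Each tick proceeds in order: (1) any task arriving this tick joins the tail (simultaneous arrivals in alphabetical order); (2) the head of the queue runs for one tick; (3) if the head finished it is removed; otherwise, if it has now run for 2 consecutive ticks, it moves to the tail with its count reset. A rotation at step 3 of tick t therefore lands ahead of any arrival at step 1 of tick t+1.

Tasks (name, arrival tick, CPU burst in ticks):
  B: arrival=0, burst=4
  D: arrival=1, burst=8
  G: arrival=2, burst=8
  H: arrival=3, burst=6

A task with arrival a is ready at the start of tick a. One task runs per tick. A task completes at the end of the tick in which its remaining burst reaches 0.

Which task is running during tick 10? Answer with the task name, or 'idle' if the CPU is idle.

running at tick 10 = D

t=0: queue=[B] q_used=0 → run B
t=1: queue=[B,D] q_used=1 → run B
t=2: queue=[D,B,G] q_used=0 → run D
t=3: queue=[D,B,G,H] q_used=1 → run D
t=4: queue=[B,G,H,D] q_used=0 → run B
t=5: queue=[B,G,H,D] q_used=1 → run B
t=6: queue=[G,H,D] q_used=0 → run G
t=7: queue=[G,H,D] q_used=1 → run G
t=8: queue=[H,D,G] q_used=0 → run H
t=9: queue=[H,D,G] q_used=1 → run H
t=10: queue=[D,G,H] q_used=0 → run D
t=11: queue=[D,G,H] q_used=1 → run D
t=12: queue=[G,H,D] q_used=0 → run G
t=13: queue=[G,H,D] q_used=1 → run G
t=14: queue=[H,D,G] q_used=0 → run H
t=15: queue=[H,D,G] q_used=1 → run H
t=16: queue=[D,G,H] q_used=0 → run D
t=17: queue=[D,G,H] q_used=1 → run D
t=18: queue=[G,H,D] q_used=0 → run G
t=19: queue=[G,H,D] q_used=1 → run G
t=20: queue=[H,D,G] q_used=0 → run H
t=21: queue=[H,D,G] q_used=1 → run H
t=22: queue=[D,G] q_used=0 → run D
t=23: queue=[D,G] q_used=1 → run D
t=24: queue=[G] q_used=0 → run G
t=25: queue=[G] q_used=1 → run G
t=26: (idle)
t=27: (idle)
t=28: (idle)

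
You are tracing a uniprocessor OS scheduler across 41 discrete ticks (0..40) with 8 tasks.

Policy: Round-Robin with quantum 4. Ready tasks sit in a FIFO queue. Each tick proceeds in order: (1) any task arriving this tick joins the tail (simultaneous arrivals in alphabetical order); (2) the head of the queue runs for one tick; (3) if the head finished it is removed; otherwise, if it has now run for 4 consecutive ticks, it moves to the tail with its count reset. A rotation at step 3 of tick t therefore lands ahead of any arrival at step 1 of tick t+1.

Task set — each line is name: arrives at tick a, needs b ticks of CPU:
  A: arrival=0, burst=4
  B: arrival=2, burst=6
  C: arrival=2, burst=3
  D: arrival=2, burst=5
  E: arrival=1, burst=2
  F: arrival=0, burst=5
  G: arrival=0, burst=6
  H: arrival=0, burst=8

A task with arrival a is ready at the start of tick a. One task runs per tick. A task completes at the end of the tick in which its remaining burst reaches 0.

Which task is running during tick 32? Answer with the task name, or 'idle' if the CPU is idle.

t=0: queue=[A,F,G,H] q_used=0 → run A
t=1: queue=[A,F,G,H,E] q_used=1 → run A
t=2: queue=[A,F,G,H,E,B,C,D] q_used=2 → run A
t=3: queue=[A,F,G,H,E,B,C,D] q_used=3 → run A
t=4: queue=[F,G,H,E,B,C,D] q_used=0 → run F
t=5: queue=[F,G,H,E,B,C,D] q_used=1 → run F
t=6: queue=[F,G,H,E,B,C,D] q_used=2 → run F
t=7: queue=[F,G,H,E,B,C,D] q_used=3 → run F
t=8: queue=[G,H,E,B,C,D,F] q_used=0 → run G
t=9: queue=[G,H,E,B,C,D,F] q_used=1 → run G
t=10: queue=[G,H,E,B,C,D,F] q_used=2 → run G
t=11: queue=[G,H,E,B,C,D,F] q_used=3 → run G
t=12: queue=[H,E,B,C,D,F,G] q_used=0 → run H
t=13: queue=[H,E,B,C,D,F,G] q_used=1 → run H
t=14: queue=[H,E,B,C,D,F,G] q_used=2 → run H
t=15: queue=[H,E,B,C,D,F,G] q_used=3 → run H
t=16: queue=[E,B,C,D,F,G,H] q_used=0 → run E
t=17: queue=[E,B,C,D,F,G,H] q_used=1 → run E
t=18: queue=[B,C,D,F,G,H] q_used=0 → run B
t=19: queue=[B,C,D,F,G,H] q_used=1 → run B
t=20: queue=[B,C,D,F,G,H] q_used=2 → run B
t=21: queue=[B,C,D,F,G,H] q_used=3 → run B
t=22: queue=[C,D,F,G,H,B] q_used=0 → run C
t=23: queue=[C,D,F,G,H,B] q_used=1 → run C
t=24: queue=[C,D,F,G,H,B] q_used=2 → run C
t=25: queue=[D,F,G,H,B] q_used=0 → run D
t=26: queue=[D,F,G,H,B] q_used=1 → run D
t=27: queue=[D,F,G,H,B] q_used=2 → run D
t=28: queue=[D,F,G,H,B] q_used=3 → run D
t=29: queue=[F,G,H,B,D] q_used=0 → run F
t=30: queue=[G,H,B,D] q_used=0 → run G
t=31: queue=[G,H,B,D] q_used=1 → run G
t=32: queue=[H,B,D] q_used=0 → run H
t=33: queue=[H,B,D] q_used=1 → run H
t=34: queue=[H,B,D] q_used=2 → run H
t=35: queue=[H,B,D] q_used=3 → run H
t=36: queue=[B,D] q_used=0 → run B
t=37: queue=[B,D] q_used=1 → run B
t=38: queue=[D] q_used=0 → run D
t=39: (idle)
t=40: (idle)

running at tick 32 = H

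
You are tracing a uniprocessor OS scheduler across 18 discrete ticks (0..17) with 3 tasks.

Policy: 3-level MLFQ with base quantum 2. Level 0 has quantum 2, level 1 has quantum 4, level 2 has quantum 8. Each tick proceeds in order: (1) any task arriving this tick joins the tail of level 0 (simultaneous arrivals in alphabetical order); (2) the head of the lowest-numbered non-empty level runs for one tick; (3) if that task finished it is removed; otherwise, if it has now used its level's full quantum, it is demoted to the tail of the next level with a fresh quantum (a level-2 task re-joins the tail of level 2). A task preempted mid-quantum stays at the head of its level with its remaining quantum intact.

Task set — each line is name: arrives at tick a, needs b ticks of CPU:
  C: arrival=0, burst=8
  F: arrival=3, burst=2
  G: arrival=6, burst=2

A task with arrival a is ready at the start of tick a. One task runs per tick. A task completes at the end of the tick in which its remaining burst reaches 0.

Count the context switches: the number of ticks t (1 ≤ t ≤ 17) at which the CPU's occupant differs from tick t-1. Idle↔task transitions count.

context switches = 5

t=0: L0/L1/L2 = C/-/- → run C
t=1: L0/L1/L2 = C/-/- → run C
t=2: L0/L1/L2 = -/C/- → run C
t=3: L0/L1/L2 = F/C/- → run F
t=4: L0/L1/L2 = F/C/- → run F
t=5: L0/L1/L2 = -/C/- → run C
t=6: L0/L1/L2 = G/C/- → run G
t=7: L0/L1/L2 = G/C/- → run G
t=8: L0/L1/L2 = -/C/- → run C
t=9: L0/L1/L2 = -/C/- → run C
t=10: L0/L1/L2 = -/-/C → run C
t=11: L0/L1/L2 = -/-/C → run C
t=12: (idle)
t=13: (idle)
t=14: (idle)
t=15: (idle)
t=16: (idle)
t=17: (idle)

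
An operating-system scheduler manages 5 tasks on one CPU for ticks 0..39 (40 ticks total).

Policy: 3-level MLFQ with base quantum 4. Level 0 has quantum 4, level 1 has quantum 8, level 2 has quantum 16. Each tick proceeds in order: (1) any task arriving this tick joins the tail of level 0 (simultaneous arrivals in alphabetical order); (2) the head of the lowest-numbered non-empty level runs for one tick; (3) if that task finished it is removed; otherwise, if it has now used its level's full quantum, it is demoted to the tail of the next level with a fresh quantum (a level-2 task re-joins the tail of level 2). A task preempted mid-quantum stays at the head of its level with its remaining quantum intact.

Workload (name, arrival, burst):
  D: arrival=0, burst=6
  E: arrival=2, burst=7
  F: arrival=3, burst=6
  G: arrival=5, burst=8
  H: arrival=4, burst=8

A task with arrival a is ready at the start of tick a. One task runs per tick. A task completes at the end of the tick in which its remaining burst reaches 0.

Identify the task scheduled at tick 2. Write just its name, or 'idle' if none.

t=0: L0/L1/L2 = D/-/- → run D
t=1: L0/L1/L2 = D/-/- → run D
t=2: L0/L1/L2 = DE/-/- → run D
t=3: L0/L1/L2 = DEF/-/- → run D
t=4: L0/L1/L2 = EFH/D/- → run E
t=5: L0/L1/L2 = EFHG/D/- → run E
t=6: L0/L1/L2 = EFHG/D/- → run E
t=7: L0/L1/L2 = EFHG/D/- → run E
t=8: L0/L1/L2 = FHG/DE/- → run F
t=9: L0/L1/L2 = FHG/DE/- → run F
t=10: L0/L1/L2 = FHG/DE/- → run F
t=11: L0/L1/L2 = FHG/DE/- → run F
t=12: L0/L1/L2 = HG/DEF/- → run H
t=13: L0/L1/L2 = HG/DEF/- → run H
t=14: L0/L1/L2 = HG/DEF/- → run H
t=15: L0/L1/L2 = HG/DEF/- → run H
t=16: L0/L1/L2 = G/DEFH/- → run G
t=17: L0/L1/L2 = G/DEFH/- → run G
t=18: L0/L1/L2 = G/DEFH/- → run G
t=19: L0/L1/L2 = G/DEFH/- → run G
t=20: L0/L1/L2 = -/DEFHG/- → run D
t=21: L0/L1/L2 = -/DEFHG/- → run D
t=22: L0/L1/L2 = -/EFHG/- → run E
t=23: L0/L1/L2 = -/EFHG/- → run E
t=24: L0/L1/L2 = -/EFHG/- → run E
t=25: L0/L1/L2 = -/FHG/- → run F
t=26: L0/L1/L2 = -/FHG/- → run F
t=27: L0/L1/L2 = -/HG/- → run H
t=28: L0/L1/L2 = -/HG/- → run H
t=29: L0/L1/L2 = -/HG/- → run H
t=30: L0/L1/L2 = -/HG/- → run H
t=31: L0/L1/L2 = -/G/- → run G
t=32: L0/L1/L2 = -/G/- → run G
t=33: L0/L1/L2 = -/G/- → run G
t=34: L0/L1/L2 = -/G/- → run G
t=35: (idle)
t=36: (idle)
t=37: (idle)
t=38: (idle)
t=39: (idle)

running at tick 2 = D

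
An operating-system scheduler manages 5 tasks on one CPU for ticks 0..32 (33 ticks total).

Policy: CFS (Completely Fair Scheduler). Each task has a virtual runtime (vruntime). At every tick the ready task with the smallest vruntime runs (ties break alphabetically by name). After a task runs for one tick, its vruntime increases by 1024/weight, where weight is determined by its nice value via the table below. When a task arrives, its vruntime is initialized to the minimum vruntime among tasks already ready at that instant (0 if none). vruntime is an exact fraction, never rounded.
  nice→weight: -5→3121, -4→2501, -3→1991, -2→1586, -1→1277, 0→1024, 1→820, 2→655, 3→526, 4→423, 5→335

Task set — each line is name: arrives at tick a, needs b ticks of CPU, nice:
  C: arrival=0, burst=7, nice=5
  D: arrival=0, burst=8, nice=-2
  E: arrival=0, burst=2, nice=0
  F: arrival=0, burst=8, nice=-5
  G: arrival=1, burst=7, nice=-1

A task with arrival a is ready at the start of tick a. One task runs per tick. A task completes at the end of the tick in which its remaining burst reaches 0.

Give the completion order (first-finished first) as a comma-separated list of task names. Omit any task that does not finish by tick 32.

t=0: vr[C=0 D=0 E=0 F=0] → run C
t=1: vr[C=1024/335 D=0 E=0 F=0 G=0] → run D
t=2: vr[C=1024/335 D=512/793 E=0 F=0 G=0] → run E
t=3: vr[C=1024/335 D=512/793 E=1 F=0 G=0] → run F
t=4: vr[C=1024/335 D=512/793 E=1 F=1024/3121 G=0] → run G
t=5: vr[C=1024/335 D=512/793 E=1 F=1024/3121 G=1024/1277] → run F
t=6: vr[C=1024/335 D=512/793 E=1 F=2048/3121 G=1024/1277] → run D
t=7: vr[C=1024/335 D=1024/793 E=1 F=2048/3121 G=1024/1277] → run F
t=8: vr[C=1024/335 D=1024/793 E=1 F=3072/3121 G=1024/1277] → run G
t=9: vr[C=1024/335 D=1024/793 E=1 F=3072/3121 G=2048/1277] → run F
t=10: vr[C=1024/335 D=1024/793 E=1 F=4096/3121 G=2048/1277] → run E
t=11: vr[C=1024/335 D=1024/793 F=4096/3121 G=2048/1277] → run D
t=12: vr[C=1024/335 D=1536/793 F=4096/3121 G=2048/1277] → run F
t=13: vr[C=1024/335 D=1536/793 F=5120/3121 G=2048/1277] → run G
t=14: vr[C=1024/335 D=1536/793 F=5120/3121 G=3072/1277] → run F
t=15: vr[C=1024/335 D=1536/793 F=6144/3121 G=3072/1277] → run D
t=16: vr[C=1024/335 D=2048/793 F=6144/3121 G=3072/1277] → run F
t=17: vr[C=1024/335 D=2048/793 F=7168/3121 G=3072/1277] → run F
t=18: vr[C=1024/335 D=2048/793 G=3072/1277] → run G
t=19: vr[C=1024/335 D=2048/793 G=4096/1277] → run D
t=20: vr[C=1024/335 D=2560/793 G=4096/1277] → run C
t=21: vr[C=2048/335 D=2560/793 G=4096/1277] → run G
t=22: vr[C=2048/335 D=2560/793 G=5120/1277] → run D
t=23: vr[C=2048/335 D=3072/793 G=5120/1277] → run D
t=24: vr[C=2048/335 D=3584/793 G=5120/1277] → run G
t=25: vr[C=2048/335 D=3584/793 G=6144/1277] → run D
t=26: vr[C=2048/335 G=6144/1277] → run G
t=27: vr[C=2048/335] → run C
t=28: vr[C=3072/335] → run C
t=29: vr[C=4096/335] → run C
t=30: vr[C=1024/67] → run C
t=31: vr[C=6144/335] → run C
t=32: (idle)

completion order = E, F, D, G, C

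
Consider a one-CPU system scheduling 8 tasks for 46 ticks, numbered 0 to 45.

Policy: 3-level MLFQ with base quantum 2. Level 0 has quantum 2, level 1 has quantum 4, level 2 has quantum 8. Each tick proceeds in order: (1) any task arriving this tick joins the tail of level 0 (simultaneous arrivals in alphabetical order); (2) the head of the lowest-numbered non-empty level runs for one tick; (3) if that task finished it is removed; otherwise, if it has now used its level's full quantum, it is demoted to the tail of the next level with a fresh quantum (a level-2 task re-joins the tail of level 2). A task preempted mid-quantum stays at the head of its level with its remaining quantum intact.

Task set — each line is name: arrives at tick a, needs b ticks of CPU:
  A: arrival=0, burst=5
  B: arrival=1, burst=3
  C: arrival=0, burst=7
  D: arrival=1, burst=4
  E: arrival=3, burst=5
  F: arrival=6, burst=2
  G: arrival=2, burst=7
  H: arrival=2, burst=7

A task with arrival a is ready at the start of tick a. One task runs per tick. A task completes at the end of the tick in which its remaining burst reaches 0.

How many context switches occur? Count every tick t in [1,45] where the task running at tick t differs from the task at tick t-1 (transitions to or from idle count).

context switches = 18

t=0: L0/L1/L2 = AC/-/- → run A
t=1: L0/L1/L2 = ACBD/-/- → run A
t=2: L0/L1/L2 = CBDGH/A/- → run C
t=3: L0/L1/L2 = CBDGHE/A/- → run C
t=4: L0/L1/L2 = BDGHE/AC/- → run B
t=5: L0/L1/L2 = BDGHE/AC/- → run B
t=6: L0/L1/L2 = DGHEF/ACB/- → run D
t=7: L0/L1/L2 = DGHEF/ACB/- → run D
t=8: L0/L1/L2 = GHEF/ACBD/- → run G
t=9: L0/L1/L2 = GHEF/ACBD/- → run G
t=10: L0/L1/L2 = HEF/ACBDG/- → run H
t=11: L0/L1/L2 = HEF/ACBDG/- → run H
t=12: L0/L1/L2 = EF/ACBDGH/- → run E
t=13: L0/L1/L2 = EF/ACBDGH/- → run E
t=14: L0/L1/L2 = F/ACBDGHE/- → run F
t=15: L0/L1/L2 = F/ACBDGHE/- → run F
t=16: L0/L1/L2 = -/ACBDGHE/- → run A
t=17: L0/L1/L2 = -/ACBDGHE/- → run A
t=18: L0/L1/L2 = -/ACBDGHE/- → run A
t=19: L0/L1/L2 = -/CBDGHE/- → run C
t=20: L0/L1/L2 = -/CBDGHE/- → run C
t=21: L0/L1/L2 = -/CBDGHE/- → run C
t=22: L0/L1/L2 = -/CBDGHE/- → run C
t=23: L0/L1/L2 = -/BDGHE/C → run B
t=24: L0/L1/L2 = -/DGHE/C → run D
t=25: L0/L1/L2 = -/DGHE/C → run D
t=26: L0/L1/L2 = -/GHE/C → run G
t=27: L0/L1/L2 = -/GHE/C → run G
t=28: L0/L1/L2 = -/GHE/C → run G
t=29: L0/L1/L2 = -/GHE/C → run G
t=30: L0/L1/L2 = -/HE/CG → run H
t=31: L0/L1/L2 = -/HE/CG → run H
t=32: L0/L1/L2 = -/HE/CG → run H
t=33: L0/L1/L2 = -/HE/CG → run H
t=34: L0/L1/L2 = -/E/CGH → run E
t=35: L0/L1/L2 = -/E/CGH → run E
t=36: L0/L1/L2 = -/E/CGH → run E
t=37: L0/L1/L2 = -/-/CGH → run C
t=38: L0/L1/L2 = -/-/GH → run G
t=39: L0/L1/L2 = -/-/H → run H
t=40: (idle)
t=41: (idle)
t=42: (idle)
t=43: (idle)
t=44: (idle)
t=45: (idle)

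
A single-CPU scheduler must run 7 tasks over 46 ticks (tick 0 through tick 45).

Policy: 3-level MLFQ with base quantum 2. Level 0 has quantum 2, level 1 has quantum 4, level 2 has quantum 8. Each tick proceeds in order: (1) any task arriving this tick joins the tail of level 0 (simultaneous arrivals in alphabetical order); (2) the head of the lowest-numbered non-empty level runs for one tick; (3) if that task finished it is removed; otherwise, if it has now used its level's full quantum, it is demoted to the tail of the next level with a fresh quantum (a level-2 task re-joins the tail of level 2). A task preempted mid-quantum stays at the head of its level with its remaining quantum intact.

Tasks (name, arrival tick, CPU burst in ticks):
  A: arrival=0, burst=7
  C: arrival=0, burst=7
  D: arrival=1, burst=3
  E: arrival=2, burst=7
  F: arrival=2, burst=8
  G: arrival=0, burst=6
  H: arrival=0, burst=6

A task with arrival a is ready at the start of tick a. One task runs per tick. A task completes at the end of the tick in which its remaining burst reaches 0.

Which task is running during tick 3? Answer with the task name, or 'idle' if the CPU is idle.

t=0: L0/L1/L2 = ACGH/-/- → run A
t=1: L0/L1/L2 = ACGHD/-/- → run A
t=2: L0/L1/L2 = CGHDEF/A/- → run C
t=3: L0/L1/L2 = CGHDEF/A/- → run C
t=4: L0/L1/L2 = GHDEF/AC/- → run G
t=5: L0/L1/L2 = GHDEF/AC/- → run G
t=6: L0/L1/L2 = HDEF/ACG/- → run H
t=7: L0/L1/L2 = HDEF/ACG/- → run H
t=8: L0/L1/L2 = DEF/ACGH/- → run D
t=9: L0/L1/L2 = DEF/ACGH/- → run D
t=10: L0/L1/L2 = EF/ACGHD/- → run E
t=11: L0/L1/L2 = EF/ACGHD/- → run E
t=12: L0/L1/L2 = F/ACGHDE/- → run F
t=13: L0/L1/L2 = F/ACGHDE/- → run F
t=14: L0/L1/L2 = -/ACGHDEF/- → run A
t=15: L0/L1/L2 = -/ACGHDEF/- → run A
t=16: L0/L1/L2 = -/ACGHDEF/- → run A
t=17: L0/L1/L2 = -/ACGHDEF/- → run A
t=18: L0/L1/L2 = -/CGHDEF/A → run C
t=19: L0/L1/L2 = -/CGHDEF/A → run C
t=20: L0/L1/L2 = -/CGHDEF/A → run C
t=21: L0/L1/L2 = -/CGHDEF/A → run C
t=22: L0/L1/L2 = -/GHDEF/AC → run G
t=23: L0/L1/L2 = -/GHDEF/AC → run G
t=24: L0/L1/L2 = -/GHDEF/AC → run G
t=25: L0/L1/L2 = -/GHDEF/AC → run G
t=26: L0/L1/L2 = -/HDEF/AC → run H
t=27: L0/L1/L2 = -/HDEF/AC → run H
t=28: L0/L1/L2 = -/HDEF/AC → run H
t=29: L0/L1/L2 = -/HDEF/AC → run H
t=30: L0/L1/L2 = -/DEF/AC → run D
t=31: L0/L1/L2 = -/EF/AC → run E
t=32: L0/L1/L2 = -/EF/AC → run E
t=33: L0/L1/L2 = -/EF/AC → run E
t=34: L0/L1/L2 = -/EF/AC → run E
t=35: L0/L1/L2 = -/F/ACE → run F
t=36: L0/L1/L2 = -/F/ACE → run F
t=37: L0/L1/L2 = -/F/ACE → run F
t=38: L0/L1/L2 = -/F/ACE → run F
t=39: L0/L1/L2 = -/-/ACEF → run A
t=40: L0/L1/L2 = -/-/CEF → run C
t=41: L0/L1/L2 = -/-/EF → run E
t=42: L0/L1/L2 = -/-/F → run F
t=43: L0/L1/L2 = -/-/F → run F
t=44: (idle)
t=45: (idle)

running at tick 3 = C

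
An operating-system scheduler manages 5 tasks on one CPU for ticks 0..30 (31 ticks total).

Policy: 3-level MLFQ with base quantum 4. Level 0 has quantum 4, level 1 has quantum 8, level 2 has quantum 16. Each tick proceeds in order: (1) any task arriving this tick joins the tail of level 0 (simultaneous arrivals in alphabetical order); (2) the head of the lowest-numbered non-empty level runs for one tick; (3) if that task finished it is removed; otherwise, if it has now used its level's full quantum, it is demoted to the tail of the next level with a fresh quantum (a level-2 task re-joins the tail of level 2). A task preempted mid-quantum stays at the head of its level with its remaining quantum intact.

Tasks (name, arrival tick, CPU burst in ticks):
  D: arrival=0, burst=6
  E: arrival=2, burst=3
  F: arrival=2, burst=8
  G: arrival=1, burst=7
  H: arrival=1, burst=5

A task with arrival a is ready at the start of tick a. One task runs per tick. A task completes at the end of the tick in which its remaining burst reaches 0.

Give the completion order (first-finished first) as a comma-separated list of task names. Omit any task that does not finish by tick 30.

t=0: L0/L1/L2 = D/-/- → run D
t=1: L0/L1/L2 = DGH/-/- → run D
t=2: L0/L1/L2 = DGHEF/-/- → run D
t=3: L0/L1/L2 = DGHEF/-/- → run D
t=4: L0/L1/L2 = GHEF/D/- → run G
t=5: L0/L1/L2 = GHEF/D/- → run G
t=6: L0/L1/L2 = GHEF/D/- → run G
t=7: L0/L1/L2 = GHEF/D/- → run G
t=8: L0/L1/L2 = HEF/DG/- → run H
t=9: L0/L1/L2 = HEF/DG/- → run H
t=10: L0/L1/L2 = HEF/DG/- → run H
t=11: L0/L1/L2 = HEF/DG/- → run H
t=12: L0/L1/L2 = EF/DGH/- → run E
t=13: L0/L1/L2 = EF/DGH/- → run E
t=14: L0/L1/L2 = EF/DGH/- → run E
t=15: L0/L1/L2 = F/DGH/- → run F
t=16: L0/L1/L2 = F/DGH/- → run F
t=17: L0/L1/L2 = F/DGH/- → run F
t=18: L0/L1/L2 = F/DGH/- → run F
t=19: L0/L1/L2 = -/DGHF/- → run D
t=20: L0/L1/L2 = -/DGHF/- → run D
t=21: L0/L1/L2 = -/GHF/- → run G
t=22: L0/L1/L2 = -/GHF/- → run G
t=23: L0/L1/L2 = -/GHF/- → run G
t=24: L0/L1/L2 = -/HF/- → run H
t=25: L0/L1/L2 = -/F/- → run F
t=26: L0/L1/L2 = -/F/- → run F
t=27: L0/L1/L2 = -/F/- → run F
t=28: L0/L1/L2 = -/F/- → run F
t=29: (idle)
t=30: (idle)

completion order = E, D, G, H, F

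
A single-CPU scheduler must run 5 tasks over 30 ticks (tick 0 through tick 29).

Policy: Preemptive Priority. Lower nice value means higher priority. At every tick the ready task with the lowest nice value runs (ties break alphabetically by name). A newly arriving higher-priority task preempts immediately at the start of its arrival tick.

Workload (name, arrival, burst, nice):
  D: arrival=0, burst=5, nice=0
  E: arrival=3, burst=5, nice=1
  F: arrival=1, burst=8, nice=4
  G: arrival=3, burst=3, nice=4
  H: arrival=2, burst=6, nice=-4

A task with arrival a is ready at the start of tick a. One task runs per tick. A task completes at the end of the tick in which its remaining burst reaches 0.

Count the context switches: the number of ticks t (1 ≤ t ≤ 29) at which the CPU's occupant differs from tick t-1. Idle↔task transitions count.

context switches = 6

t=0: ready={D} → run D
t=1: ready={D,F} → run D
t=2: ready={D,F,H} → run H
t=3: ready={D,E,F,G,H} → run H
t=4: ready={D,E,F,G,H} → run H
t=5: ready={D,E,F,G,H} → run H
t=6: ready={D,E,F,G,H} → run H
t=7: ready={D,E,F,G,H} → run H
t=8: ready={D,E,F,G} → run D
t=9: ready={D,E,F,G} → run D
t=10: ready={D,E,F,G} → run D
t=11: ready={E,F,G} → run E
t=12: ready={E,F,G} → run E
t=13: ready={E,F,G} → run E
t=14: ready={E,F,G} → run E
t=15: ready={E,F,G} → run E
t=16: ready={F,G} → run F
t=17: ready={F,G} → run F
t=18: ready={F,G} → run F
t=19: ready={F,G} → run F
t=20: ready={F,G} → run F
t=21: ready={F,G} → run F
t=22: ready={F,G} → run F
t=23: ready={F,G} → run F
t=24: ready={G} → run G
t=25: ready={G} → run G
t=26: ready={G} → run G
t=27: (idle)
t=28: (idle)
t=29: (idle)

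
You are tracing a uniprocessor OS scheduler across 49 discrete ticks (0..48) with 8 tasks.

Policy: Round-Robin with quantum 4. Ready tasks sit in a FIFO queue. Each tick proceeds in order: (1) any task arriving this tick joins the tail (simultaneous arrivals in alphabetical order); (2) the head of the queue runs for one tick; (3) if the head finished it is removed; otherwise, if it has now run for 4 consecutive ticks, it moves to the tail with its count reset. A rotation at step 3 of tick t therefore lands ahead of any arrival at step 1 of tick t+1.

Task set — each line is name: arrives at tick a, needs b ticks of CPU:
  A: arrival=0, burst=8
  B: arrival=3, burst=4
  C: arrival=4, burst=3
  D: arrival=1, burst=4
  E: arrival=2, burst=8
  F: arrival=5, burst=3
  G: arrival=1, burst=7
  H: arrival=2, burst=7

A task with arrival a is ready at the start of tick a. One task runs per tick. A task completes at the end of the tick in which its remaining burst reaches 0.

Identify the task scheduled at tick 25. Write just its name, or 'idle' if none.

t=0: queue=[A] q_used=0 → run A
t=1: queue=[A,D,G] q_used=1 → run A
t=2: queue=[A,D,G,E,H] q_used=2 → run A
t=3: queue=[A,D,G,E,H,B] q_used=3 → run A
t=4: queue=[D,G,E,H,B,A,C] q_used=0 → run D
t=5: queue=[D,G,E,H,B,A,C,F] q_used=1 → run D
t=6: queue=[D,G,E,H,B,A,C,F] q_used=2 → run D
t=7: queue=[D,G,E,H,B,A,C,F] q_used=3 → run D
t=8: queue=[G,E,H,B,A,C,F] q_used=0 → run G
t=9: queue=[G,E,H,B,A,C,F] q_used=1 → run G
t=10: queue=[G,E,H,B,A,C,F] q_used=2 → run G
t=11: queue=[G,E,H,B,A,C,F] q_used=3 → run G
t=12: queue=[E,H,B,A,C,F,G] q_used=0 → run E
t=13: queue=[E,H,B,A,C,F,G] q_used=1 → run E
t=14: queue=[E,H,B,A,C,F,G] q_used=2 → run E
t=15: queue=[E,H,B,A,C,F,G] q_used=3 → run E
t=16: queue=[H,B,A,C,F,G,E] q_used=0 → run H
t=17: queue=[H,B,A,C,F,G,E] q_used=1 → run H
t=18: queue=[H,B,A,C,F,G,E] q_used=2 → run H
t=19: queue=[H,B,A,C,F,G,E] q_used=3 → run H
t=20: queue=[B,A,C,F,G,E,H] q_used=0 → run B
t=21: queue=[B,A,C,F,G,E,H] q_used=1 → run B
t=22: queue=[B,A,C,F,G,E,H] q_used=2 → run B
t=23: queue=[B,A,C,F,G,E,H] q_used=3 → run B
t=24: queue=[A,C,F,G,E,H] q_used=0 → run A
t=25: queue=[A,C,F,G,E,H] q_used=1 → run A
t=26: queue=[A,C,F,G,E,H] q_used=2 → run A
t=27: queue=[A,C,F,G,E,H] q_used=3 → run A
t=28: queue=[C,F,G,E,H] q_used=0 → run C
t=29: queue=[C,F,G,E,H] q_used=1 → run C
t=30: queue=[C,F,G,E,H] q_used=2 → run C
t=31: queue=[F,G,E,H] q_used=0 → run F
t=32: queue=[F,G,E,H] q_used=1 → run F
t=33: queue=[F,G,E,H] q_used=2 → run F
t=34: queue=[G,E,H] q_used=0 → run G
t=35: queue=[G,E,H] q_used=1 → run G
t=36: queue=[G,E,H] q_used=2 → run G
t=37: queue=[E,H] q_used=0 → run E
t=38: queue=[E,H] q_used=1 → run E
t=39: queue=[E,H] q_used=2 → run E
t=40: queue=[E,H] q_used=3 → run E
t=41: queue=[H] q_used=0 → run H
t=42: queue=[H] q_used=1 → run H
t=43: queue=[H] q_used=2 → run H
t=44: (idle)
t=45: (idle)
t=46: (idle)
t=47: (idle)
t=48: (idle)

running at tick 25 = A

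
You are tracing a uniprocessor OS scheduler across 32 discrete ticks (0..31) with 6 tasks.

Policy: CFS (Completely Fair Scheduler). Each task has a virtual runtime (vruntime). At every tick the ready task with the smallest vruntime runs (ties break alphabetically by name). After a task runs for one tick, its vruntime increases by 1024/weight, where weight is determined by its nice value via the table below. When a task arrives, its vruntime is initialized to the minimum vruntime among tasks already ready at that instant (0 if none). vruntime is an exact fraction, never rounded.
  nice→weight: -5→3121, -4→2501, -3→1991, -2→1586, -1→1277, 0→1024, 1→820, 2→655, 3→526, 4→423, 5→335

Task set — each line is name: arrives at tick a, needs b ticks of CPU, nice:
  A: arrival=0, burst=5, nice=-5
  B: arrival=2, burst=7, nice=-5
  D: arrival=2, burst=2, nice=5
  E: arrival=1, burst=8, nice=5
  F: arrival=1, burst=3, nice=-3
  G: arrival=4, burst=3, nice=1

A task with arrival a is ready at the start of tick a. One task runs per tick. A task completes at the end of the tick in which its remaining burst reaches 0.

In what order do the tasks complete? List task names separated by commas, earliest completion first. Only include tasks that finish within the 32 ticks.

t=0: vr[A=0] → run A
t=1: vr[A=1024/3121 E=1024/3121 F=1024/3121] → run A
t=2: vr[A=2048/3121 B=1024/3121 D=1024/3121 E=1024/3121 F=1024/3121] → run B
t=3: vr[A=2048/3121 B=2048/3121 D=1024/3121 E=1024/3121 F=1024/3121] → run D
t=4: vr[A=2048/3121 B=2048/3121 D=3538944/1045535 E=1024/3121 F=1024/3121 G=1024/3121] → run E
t=5: vr[A=2048/3121 B=2048/3121 D=3538944/1045535 E=3538944/1045535 F=1024/3121 G=1024/3121] → run F
t=6: vr[A=2048/3121 B=2048/3121 D=3538944/1045535 E=3538944/1045535 F=5234688/6213911 G=1024/3121] → run G
t=7: vr[A=2048/3121 B=2048/3121 D=3538944/1045535 E=3538944/1045535 F=5234688/6213911 G=1008896/639805] → run A
t=8: vr[A=3072/3121 B=2048/3121 D=3538944/1045535 E=3538944/1045535 F=5234688/6213911 G=1008896/639805] → run B
t=9: vr[A=3072/3121 B=3072/3121 D=3538944/1045535 E=3538944/1045535 F=5234688/6213911 G=1008896/639805] → run F
t=10: vr[A=3072/3121 B=3072/3121 D=3538944/1045535 E=3538944/1045535 F=8430592/6213911 G=1008896/639805] → run A
t=11: vr[A=4096/3121 B=3072/3121 D=3538944/1045535 E=3538944/1045535 F=8430592/6213911 G=1008896/639805] → run B
t=12: vr[A=4096/3121 B=4096/3121 D=3538944/1045535 E=3538944/1045535 F=8430592/6213911 G=1008896/639805] → run A
t=13: vr[B=4096/3121 D=3538944/1045535 E=3538944/1045535 F=8430592/6213911 G=1008896/639805] → run B
t=14: vr[B=5120/3121 D=3538944/1045535 E=3538944/1045535 F=8430592/6213911 G=1008896/639805] → run F
t=15: vr[B=5120/3121 D=3538944/1045535 E=3538944/1045535 G=1008896/639805] → run G
t=16: vr[B=5120/3121 D=3538944/1045535 E=3538944/1045535 G=1807872/639805] → run B
t=17: vr[B=6144/3121 D=3538944/1045535 E=3538944/1045535 G=1807872/639805] → run B
t=18: vr[B=7168/3121 D=3538944/1045535 E=3538944/1045535 G=1807872/639805] → run B
t=19: vr[D=3538944/1045535 E=3538944/1045535 G=1807872/639805] → run G
t=20: vr[D=3538944/1045535 E=3538944/1045535] → run D
t=21: vr[E=3538944/1045535] → run E
t=22: vr[E=6734848/1045535] → run E
t=23: vr[E=9930752/1045535] → run E
t=24: vr[E=13126656/1045535] → run E
t=25: vr[E=3264512/209107] → run E
t=26: vr[E=19518464/1045535] → run E
t=27: vr[E=22714368/1045535] → run E
t=28: (idle)
t=29: (idle)
t=30: (idle)
t=31: (idle)

completion order = A, F, B, G, D, E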